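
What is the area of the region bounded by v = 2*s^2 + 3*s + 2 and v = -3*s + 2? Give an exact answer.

9

Set the curves equal: 2*s^2 + 3*s + 2 = -3*s + 2, so 2*s^2 + 6*s = 0, which factors as 2*s*(s + 3) = 0. The curves meet at s = -3, 0.
On [-3, 0], v = -3*s + 2 is on top; that piece has area ∫[-3,0] (-(2*s^2 + 6*s)) ds = 9.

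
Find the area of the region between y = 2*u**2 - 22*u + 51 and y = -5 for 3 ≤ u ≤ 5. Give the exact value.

The difference (2*u**2 - 22*u + 51) - (-5) = 2*u**2 - 22*u + 56 changes sign at u = 4 inside [3, 5], so split the integral there.
∫[3,4] (2*u**2 - 22*u + 56) du = 11/3.
∫[4,5] (2*u**2 - 22*u + 56) du = -7/3; the area of that piece is 7/3.
Total area = 11/3 + 7/3 = 6.

6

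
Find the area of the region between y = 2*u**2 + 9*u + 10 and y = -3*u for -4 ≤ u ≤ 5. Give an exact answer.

306

The difference (2*u**2 + 9*u + 10) - (-3*u) = 2*u**2 + 12*u + 10 changes sign at u = -1 inside [-4, 5], so split the integral there.
∫[-4,-1] (2*u**2 + 12*u + 10) du = -18; the area of that piece is 18.
∫[-1,5] (2*u**2 + 12*u + 10) du = 288.
Total area = 18 + 288 = 306.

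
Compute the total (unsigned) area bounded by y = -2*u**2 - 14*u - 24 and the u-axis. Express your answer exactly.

1/3

The curve meets the u-axis where -2*u**2 - 14*u - 24 = 0, i.e. -2*(u + 3)*(u + 4) = 0, at u = -4, -3.
On [-4, -3] the curve lies above the axis; ∫[-4,-3] (-2*u**2 - 14*u - 24) du = 1/3, giving area 1/3.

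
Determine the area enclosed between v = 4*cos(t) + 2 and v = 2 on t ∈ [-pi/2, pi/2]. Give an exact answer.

On [-pi/2, pi/2], (4*cos(t) + 2) - (2) = 4*cos(t) is ≥ 0 throughout, so the area is a single integral of |4*cos(t)|.
∫[-pi/2,pi/2] (4*cos(t)) dt = 8.

8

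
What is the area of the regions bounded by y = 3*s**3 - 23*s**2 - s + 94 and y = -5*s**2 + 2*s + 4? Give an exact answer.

1221/4

Set the curves equal: 3*s**3 - 23*s**2 - s + 94 = -5*s**2 + 2*s + 4, so 3*s**3 - 18*s**2 - 3*s + 90 = 0, which factors as 3*(s - 5)*(s - 3)*(s + 2) = 0. The curves meet at s = -2, 3, 5.
On [-2, 3], y = 3*s**3 - 23*s**2 - s + 94 is on top; that piece has area ∫[-2,3] (3*s**3 - 18*s**2 - 3*s + 90) ds = 1125/4.
On [3, 5], y = -5*s**2 + 2*s + 4 is on top; that piece has area ∫[3,5] (-(3*s**3 - 18*s**2 - 3*s + 90)) ds = 24.
Total enclosed area = 1125/4 + 24 = 1221/4.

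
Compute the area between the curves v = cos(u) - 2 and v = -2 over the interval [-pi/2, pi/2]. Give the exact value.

2

On [-pi/2, pi/2], (cos(u) - 2) - (-2) = cos(u) is ≥ 0 throughout, so the area is a single integral of |cos(u)|.
∫[-pi/2,pi/2] (cos(u)) du = 2.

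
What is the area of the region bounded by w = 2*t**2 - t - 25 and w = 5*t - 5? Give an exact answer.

Set the curves equal: 2*t**2 - t - 25 = 5*t - 5, so 2*t**2 - 6*t - 20 = 0, which factors as 2*(t - 5)*(t + 2) = 0. The curves meet at t = -2, 5.
On [-2, 5], w = 5*t - 5 is on top; that piece has area ∫[-2,5] (-(2*t**2 - 6*t - 20)) dt = 343/3.

343/3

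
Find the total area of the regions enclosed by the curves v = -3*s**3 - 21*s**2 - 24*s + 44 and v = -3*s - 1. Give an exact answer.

148

Set the curves equal: -3*s**3 - 21*s**2 - 24*s + 44 = -3*s - 1, so -3*s**3 - 21*s**2 - 21*s + 45 = 0, which factors as -3*(s - 1)*(s + 3)*(s + 5) = 0. The curves meet at s = -5, -3, 1.
On [-5, -3], v = -3*s - 1 is on top; that piece has area ∫[-5,-3] (-(-3*s**3 - 21*s**2 - 21*s + 45)) ds = 20.
On [-3, 1], v = -3*s**3 - 21*s**2 - 24*s + 44 is on top; that piece has area ∫[-3,1] (-3*s**3 - 21*s**2 - 21*s + 45) ds = 128.
Total enclosed area = 20 + 128 = 148.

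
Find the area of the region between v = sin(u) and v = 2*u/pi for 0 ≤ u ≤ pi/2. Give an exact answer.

1 - pi/4

On [0, pi/2], (sin(u)) - (2*u/pi) = -2*u/pi + sin(u) is ≥ 0 throughout, so the area is a single integral of |-2*u/pi + sin(u)|.
∫[0,pi/2] (-2*u/pi + sin(u)) du = 1 - pi/4.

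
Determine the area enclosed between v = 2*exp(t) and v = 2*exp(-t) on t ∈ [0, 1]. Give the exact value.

On [0, 1], (2*exp(t)) - (2*exp(-t)) = 2*exp(t) - 2*exp(-t) is ≥ 0 throughout, so the area is a single integral of |2*exp(t) - 2*exp(-t)|.
∫[0,1] (2*exp(t) - 2*exp(-t)) dt = -4 + 2*exp(-1) + 2*exp(1).

-4 + 2*exp(-1) + 2*exp(1)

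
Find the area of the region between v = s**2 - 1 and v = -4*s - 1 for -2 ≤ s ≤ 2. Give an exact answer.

The difference (s**2 - 1) - (-4*s - 1) = s**2 + 4*s changes sign at s = 0 inside [-2, 2], so split the integral there.
∫[-2,0] (s**2 + 4*s) ds = -16/3; the area of that piece is 16/3.
∫[0,2] (s**2 + 4*s) ds = 32/3.
Total area = 16/3 + 32/3 = 16.

16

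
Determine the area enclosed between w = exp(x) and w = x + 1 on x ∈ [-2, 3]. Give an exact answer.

-15/2 - exp(-2) + exp(3)

On [-2, 3], (exp(x)) - (x + 1) = -x + exp(x) - 1 is ≥ 0 throughout, so the area is a single integral of |-x + exp(x) - 1|.
∫[-2,3] (-x + exp(x) - 1) dx = -15/2 - exp(-2) + exp(3).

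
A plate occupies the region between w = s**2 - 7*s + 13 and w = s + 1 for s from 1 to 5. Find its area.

34/3

The difference (s**2 - 7*s + 13) - (s + 1) = s**2 - 8*s + 12 changes sign at s = 2 inside [1, 5], so split the integral there.
∫[1,2] (s**2 - 8*s + 12) ds = 7/3.
∫[2,5] (s**2 - 8*s + 12) ds = -9; the area of that piece is 9.
Total area = 7/3 + 9 = 34/3.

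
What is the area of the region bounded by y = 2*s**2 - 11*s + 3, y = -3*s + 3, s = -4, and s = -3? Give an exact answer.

On [-4, -3], (2*s**2 - 11*s + 3) - (-3*s + 3) = 2*s**2 - 8*s is ≥ 0 throughout, so the area is a single integral of |2*s**2 - 8*s|.
∫[-4,-3] (2*s**2 - 8*s) ds = 158/3.

158/3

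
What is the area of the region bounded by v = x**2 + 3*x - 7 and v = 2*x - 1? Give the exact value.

Set the curves equal: x**2 + 3*x - 7 = 2*x - 1, so x**2 + x - 6 = 0, which factors as (x - 2)*(x + 3) = 0. The curves meet at x = -3, 2.
On [-3, 2], v = 2*x - 1 is on top; that piece has area ∫[-3,2] (-(x**2 + x - 6)) dx = 125/6.

125/6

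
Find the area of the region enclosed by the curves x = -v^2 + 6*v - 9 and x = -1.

4/3

Both boundary curves give x as a function of v, so integrate with respect to v. Setting them equal: -v^2 + 6*v - 8 = 0, i.e. -(v - 4)*(v - 2) = 0, so they meet at v = 2, 4.
For v in [2, 4], x = -v^2 + 6*v - 9 is on the right; area = ∫[2,4] (-v^2 + 6*v - 8) dv = 4/3.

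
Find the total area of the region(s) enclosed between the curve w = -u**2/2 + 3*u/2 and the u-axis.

9/4

The curve meets the u-axis where -u**2/2 + 3*u/2 = 0, i.e. -u*(u - 3)/2 = 0, at u = 0, 3.
On [0, 3] the curve lies above the axis; ∫[0,3] (-u**2/2 + 3*u/2) du = 9/4, giving area 9/4.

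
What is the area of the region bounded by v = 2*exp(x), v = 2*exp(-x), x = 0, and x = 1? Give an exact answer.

-4 + 2*exp(-1) + 2*exp(1)

On [0, 1], (2*exp(x)) - (2*exp(-x)) = 2*exp(x) - 2*exp(-x) is ≥ 0 throughout, so the area is a single integral of |2*exp(x) - 2*exp(-x)|.
∫[0,1] (2*exp(x) - 2*exp(-x)) dx = -4 + 2*exp(-1) + 2*exp(1).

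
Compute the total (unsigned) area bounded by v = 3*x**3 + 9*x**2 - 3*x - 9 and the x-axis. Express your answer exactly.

24

The curve meets the x-axis where 3*x**3 + 9*x**2 - 3*x - 9 = 0, i.e. 3*(x - 1)*(x + 1)*(x + 3) = 0, at x = -3, -1, 1.
On [-3, -1] the curve lies above the axis; ∫[-3,-1] (3*x**3 + 9*x**2 - 3*x - 9) dx = 12, giving area 12.
On [-1, 1] the curve lies below the axis; ∫[-1,1] (3*x**3 + 9*x**2 - 3*x - 9) dx = -12, giving area 12.
Total area = 12 + 12 = 24.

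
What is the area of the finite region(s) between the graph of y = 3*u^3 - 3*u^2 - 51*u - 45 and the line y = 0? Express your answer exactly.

568

The curve meets the u-axis where 3*u^3 - 3*u^2 - 51*u - 45 = 0, i.e. 3*(u - 5)*(u + 1)*(u + 3) = 0, at u = -3, -1, 5.
On [-3, -1] the curve lies above the axis; ∫[-3,-1] (3*u^3 - 3*u^2 - 51*u - 45) du = 28, giving area 28.
On [-1, 5] the curve lies below the axis; ∫[-1,5] (3*u^3 - 3*u^2 - 51*u - 45) du = -540, giving area 540.
Total area = 28 + 540 = 568.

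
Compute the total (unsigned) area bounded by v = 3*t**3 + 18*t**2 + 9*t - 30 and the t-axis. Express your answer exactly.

The curve meets the t-axis where 3*t**3 + 18*t**2 + 9*t - 30 = 0, i.e. 3*(t - 1)*(t + 2)*(t + 5) = 0, at t = -5, -2, 1.
On [-5, -2] the curve lies above the axis; ∫[-5,-2] (3*t**3 + 18*t**2 + 9*t - 30) dt = 243/4, giving area 243/4.
On [-2, 1] the curve lies below the axis; ∫[-2,1] (3*t**3 + 18*t**2 + 9*t - 30) dt = -243/4, giving area 243/4.
Total area = 243/4 + 243/4 = 243/2.

243/2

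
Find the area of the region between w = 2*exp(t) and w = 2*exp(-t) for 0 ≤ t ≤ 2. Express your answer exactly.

-4 + 2*exp(-2) + 2*exp(2)

On [0, 2], (2*exp(t)) - (2*exp(-t)) = 2*exp(t) - 2*exp(-t) is ≥ 0 throughout, so the area is a single integral of |2*exp(t) - 2*exp(-t)|.
∫[0,2] (2*exp(t) - 2*exp(-t)) dt = -4 + 2*exp(-2) + 2*exp(2).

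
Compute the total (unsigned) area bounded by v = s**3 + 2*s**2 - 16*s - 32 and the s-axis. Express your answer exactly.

568/3

The curve meets the s-axis where s**3 + 2*s**2 - 16*s - 32 = 0, i.e. (s - 4)*(s + 2)*(s + 4) = 0, at s = -4, -2, 4.
On [-4, -2] the curve lies above the axis; ∫[-4,-2] (s**3 + 2*s**2 - 16*s - 32) ds = 28/3, giving area 28/3.
On [-2, 4] the curve lies below the axis; ∫[-2,4] (s**3 + 2*s**2 - 16*s - 32) ds = -180, giving area 180.
Total area = 28/3 + 180 = 568/3.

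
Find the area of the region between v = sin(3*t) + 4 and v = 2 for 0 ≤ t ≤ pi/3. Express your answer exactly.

On [0, pi/3], (sin(3*t) + 4) - (2) = sin(3*t) + 2 is ≥ 0 throughout, so the area is a single integral of |sin(3*t) + 2|.
∫[0,pi/3] (sin(3*t) + 2) dt = 2/3 + 2*pi/3.

2/3 + 2*pi/3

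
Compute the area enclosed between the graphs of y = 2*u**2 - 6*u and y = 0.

Set the curves equal: 2*u**2 - 6*u = 0, so 2*u**2 - 6*u = 0, which factors as 2*u*(u - 3) = 0. The curves meet at u = 0, 3.
On [0, 3], y = 0 is on top; that piece has area ∫[0,3] (-(2*u**2 - 6*u)) du = 9.

9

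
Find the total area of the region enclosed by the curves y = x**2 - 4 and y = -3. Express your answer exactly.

4/3

Set the curves equal: x**2 - 4 = -3, so x**2 - 1 = 0, which factors as (x - 1)*(x + 1) = 0. The curves meet at x = -1, 1.
On [-1, 1], y = -3 is on top; that piece has area ∫[-1,1] (-(x**2 - 1)) dx = 4/3.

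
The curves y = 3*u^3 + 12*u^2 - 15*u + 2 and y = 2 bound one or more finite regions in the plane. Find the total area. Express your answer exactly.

443/2

Set the curves equal: 3*u^3 + 12*u^2 - 15*u + 2 = 2, so 3*u^3 + 12*u^2 - 15*u = 0, which factors as 3*u*(u - 1)*(u + 5) = 0. The curves meet at u = -5, 0, 1.
On [-5, 0], y = 3*u^3 + 12*u^2 - 15*u + 2 is on top; that piece has area ∫[-5,0] (3*u^3 + 12*u^2 - 15*u) du = 875/4.
On [0, 1], y = 2 is on top; that piece has area ∫[0,1] (-(3*u^3 + 12*u^2 - 15*u)) du = 11/4.
Total enclosed area = 875/4 + 11/4 = 443/2.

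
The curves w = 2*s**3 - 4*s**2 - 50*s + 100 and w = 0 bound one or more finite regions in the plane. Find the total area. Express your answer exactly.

2459/3

Set the curves equal: 2*s**3 - 4*s**2 - 50*s + 100 = 0, so 2*s**3 - 4*s**2 - 50*s + 100 = 0, which factors as 2*(s - 5)*(s - 2)*(s + 5) = 0. The curves meet at s = -5, 2, 5.
On [-5, 2], w = 2*s**3 - 4*s**2 - 50*s + 100 is on top; that piece has area ∫[-5,2] (2*s**3 - 4*s**2 - 50*s + 100) ds = 4459/6.
On [2, 5], w = 0 is on top; that piece has area ∫[2,5] (-(2*s**3 - 4*s**2 - 50*s + 100)) ds = 153/2.
Total enclosed area = 4459/6 + 153/2 = 2459/3.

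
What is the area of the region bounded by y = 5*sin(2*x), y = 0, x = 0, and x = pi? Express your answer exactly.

10

The difference (5*sin(2*x)) - (0) = 5*sin(2*x) changes sign at x = pi/2 inside [0, pi], so split the integral there.
∫[0,pi/2] (5*sin(2*x)) dx = 5.
∫[pi/2,pi] (5*sin(2*x)) dx = -5; the area of that piece is 5.
Total area = 5 + 5 = 10.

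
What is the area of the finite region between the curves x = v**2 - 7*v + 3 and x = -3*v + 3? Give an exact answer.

Both boundary curves give x as a function of v, so integrate with respect to v. Setting them equal: v**2 - 4*v = 0, i.e. v*(v - 4) = 0, so they meet at v = 0, 4.
For v in [0, 4], x = v**2 - 7*v + 3 is on the left; area = ∫[0,4] (-(v**2 - 4*v)) dv = 32/3.

32/3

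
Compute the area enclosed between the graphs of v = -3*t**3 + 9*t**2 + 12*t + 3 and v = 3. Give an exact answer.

Set the curves equal: -3*t**3 + 9*t**2 + 12*t + 3 = 3, so -3*t**3 + 9*t**2 + 12*t = 0, which factors as -3*t*(t - 4)*(t + 1) = 0. The curves meet at t = -1, 0, 4.
On [-1, 0], v = 3 is on top; that piece has area ∫[-1,0] (-(-3*t**3 + 9*t**2 + 12*t)) dt = 9/4.
On [0, 4], v = -3*t**3 + 9*t**2 + 12*t + 3 is on top; that piece has area ∫[0,4] (-3*t**3 + 9*t**2 + 12*t) dt = 96.
Total enclosed area = 9/4 + 96 = 393/4.

393/4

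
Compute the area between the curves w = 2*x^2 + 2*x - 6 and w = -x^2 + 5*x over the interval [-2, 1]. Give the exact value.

The difference (2*x^2 + 2*x - 6) - (-x^2 + 5*x) = 3*x^2 - 3*x - 6 changes sign at x = -1 inside [-2, 1], so split the integral there.
∫[-2,-1] (3*x^2 - 3*x - 6) dx = 11/2.
∫[-1,1] (3*x^2 - 3*x - 6) dx = -10; the area of that piece is 10.
Total area = 11/2 + 10 = 31/2.

31/2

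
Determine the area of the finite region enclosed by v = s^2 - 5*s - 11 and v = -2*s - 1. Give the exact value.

343/6

Set the curves equal: s^2 - 5*s - 11 = -2*s - 1, so s^2 - 3*s - 10 = 0, which factors as (s - 5)*(s + 2) = 0. The curves meet at s = -2, 5.
On [-2, 5], v = -2*s - 1 is on top; that piece has area ∫[-2,5] (-(s^2 - 3*s - 10)) ds = 343/6.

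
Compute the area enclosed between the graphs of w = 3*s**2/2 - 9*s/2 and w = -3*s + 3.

Set the curves equal: 3*s**2/2 - 9*s/2 = -3*s + 3, so 3*s**2/2 - 3*s/2 - 3 = 0, which factors as 3*(s - 2)*(s + 1)/2 = 0. The curves meet at s = -1, 2.
On [-1, 2], w = -3*s + 3 is on top; that piece has area ∫[-1,2] (-(3*s**2/2 - 3*s/2 - 3)) ds = 27/4.

27/4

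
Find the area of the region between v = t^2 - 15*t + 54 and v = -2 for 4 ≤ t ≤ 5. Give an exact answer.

On [4, 5], (t^2 - 15*t + 54) - (-2) = t^2 - 15*t + 56 is ≥ 0 throughout, so the area is a single integral of |t^2 - 15*t + 56|.
∫[4,5] (t^2 - 15*t + 56) dt = 53/6.

53/6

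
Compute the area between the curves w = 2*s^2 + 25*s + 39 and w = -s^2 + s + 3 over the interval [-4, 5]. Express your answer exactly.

The difference (2*s^2 + 25*s + 39) - (-s^2 + s + 3) = 3*s^2 + 24*s + 36 changes sign at s = -2 inside [-4, 5], so split the integral there.
∫[-4,-2] (3*s^2 + 24*s + 36) ds = -16; the area of that piece is 16.
∫[-2,5] (3*s^2 + 24*s + 36) ds = 637.
Total area = 16 + 637 = 653.

653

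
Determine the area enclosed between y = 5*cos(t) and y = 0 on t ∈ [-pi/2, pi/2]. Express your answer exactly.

On [-pi/2, pi/2], (5*cos(t)) - (0) = 5*cos(t) is ≥ 0 throughout, so the area is a single integral of |5*cos(t)|.
∫[-pi/2,pi/2] (5*cos(t)) dt = 10.

10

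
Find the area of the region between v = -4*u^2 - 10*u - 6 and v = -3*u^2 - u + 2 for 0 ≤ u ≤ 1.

On [0, 1], (-4*u^2 - 10*u - 6) - (-3*u^2 - u + 2) = -u^2 - 9*u - 8 is ≤ 0 throughout, so the area is a single integral of |-u^2 - 9*u - 8|.
∫[0,1] (-u^2 - 9*u - 8) du = -77/6; the area of that piece is 77/6.

77/6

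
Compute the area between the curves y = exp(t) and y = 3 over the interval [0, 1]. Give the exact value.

On [0, 1], (exp(t)) - (3) = exp(t) - 3 is ≤ 0 throughout, so the area is a single integral of |exp(t) - 3|.
∫[0,1] (exp(t) - 3) dt = -4 + exp(1); the area of that piece is 4 - exp(1).

4 - exp(1)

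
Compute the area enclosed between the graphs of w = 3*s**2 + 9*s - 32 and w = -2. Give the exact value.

Set the curves equal: 3*s**2 + 9*s - 32 = -2, so 3*s**2 + 9*s - 30 = 0, which factors as 3*(s - 2)*(s + 5) = 0. The curves meet at s = -5, 2.
On [-5, 2], w = -2 is on top; that piece has area ∫[-5,2] (-(3*s**2 + 9*s - 30)) ds = 343/2.

343/2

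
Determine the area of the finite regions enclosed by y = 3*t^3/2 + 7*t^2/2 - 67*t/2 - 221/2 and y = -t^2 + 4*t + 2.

786

Set the curves equal: 3*t^3/2 + 7*t^2/2 - 67*t/2 - 221/2 = -t^2 + 4*t + 2, so 3*t^3/2 + 9*t^2/2 - 75*t/2 - 225/2 = 0, which factors as 3*(t - 5)*(t + 3)*(t + 5)/2 = 0. The curves meet at t = -5, -3, 5.
On [-5, -3], y = 3*t^3/2 + 7*t^2/2 - 67*t/2 - 221/2 is on top; that piece has area ∫[-5,-3] (3*t^3/2 + 9*t^2/2 - 75*t/2 - 225/2) dt = 18.
On [-3, 5], y = -t^2 + 4*t + 2 is on top; that piece has area ∫[-3,5] (-(3*t^3/2 + 9*t^2/2 - 75*t/2 - 225/2)) dt = 768.
Total enclosed area = 18 + 768 = 786.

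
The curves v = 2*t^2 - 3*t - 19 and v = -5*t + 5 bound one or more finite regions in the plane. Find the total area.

343/3

Set the curves equal: 2*t^2 - 3*t - 19 = -5*t + 5, so 2*t^2 + 2*t - 24 = 0, which factors as 2*(t - 3)*(t + 4) = 0. The curves meet at t = -4, 3.
On [-4, 3], v = -5*t + 5 is on top; that piece has area ∫[-4,3] (-(2*t^2 + 2*t - 24)) dt = 343/3.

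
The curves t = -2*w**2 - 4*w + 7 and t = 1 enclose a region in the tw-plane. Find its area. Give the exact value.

64/3

Both boundary curves give t as a function of w, so integrate with respect to w. Setting them equal: -2*w**2 - 4*w + 6 = 0, i.e. -2*(w - 1)*(w + 3) = 0, so they meet at w = -3, 1.
For w in [-3, 1], t = -2*w**2 - 4*w + 7 is on the right; area = ∫[-3,1] (-2*w**2 - 4*w + 6) dw = 64/3.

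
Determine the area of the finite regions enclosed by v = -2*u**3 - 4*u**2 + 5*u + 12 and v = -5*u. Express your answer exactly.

253/6

Set the curves equal: -2*u**3 - 4*u**2 + 5*u + 12 = -5*u, so -2*u**3 - 4*u**2 + 10*u + 12 = 0, which factors as -2*(u - 2)*(u + 1)*(u + 3) = 0. The curves meet at u = -3, -1, 2.
On [-3, -1], v = -5*u is on top; that piece has area ∫[-3,-1] (-(-2*u**3 - 4*u**2 + 10*u + 12)) du = 32/3.
On [-1, 2], v = -2*u**3 - 4*u**2 + 5*u + 12 is on top; that piece has area ∫[-1,2] (-2*u**3 - 4*u**2 + 10*u + 12) du = 63/2.
Total enclosed area = 32/3 + 63/2 = 253/6.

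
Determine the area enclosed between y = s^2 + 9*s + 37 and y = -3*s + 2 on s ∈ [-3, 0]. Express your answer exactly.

On [-3, 0], (s^2 + 9*s + 37) - (-3*s + 2) = s^2 + 12*s + 35 is ≥ 0 throughout, so the area is a single integral of |s^2 + 12*s + 35|.
∫[-3,0] (s^2 + 12*s + 35) ds = 60.

60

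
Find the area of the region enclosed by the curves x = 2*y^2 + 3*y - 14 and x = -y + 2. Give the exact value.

Both boundary curves give x as a function of y, so integrate with respect to y. Setting them equal: 2*y^2 + 4*y - 16 = 0, i.e. 2*(y - 2)*(y + 4) = 0, so they meet at y = -4, 2.
For y in [-4, 2], x = 2*y^2 + 3*y - 14 is on the left; area = ∫[-4,2] (-(2*y^2 + 4*y - 16)) dy = 72.

72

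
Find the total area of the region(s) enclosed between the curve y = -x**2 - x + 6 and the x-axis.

125/6

The curve meets the x-axis where -x**2 - x + 6 = 0, i.e. -(x - 2)*(x + 3) = 0, at x = -3, 2.
On [-3, 2] the curve lies above the axis; ∫[-3,2] (-x**2 - x + 6) dx = 125/6, giving area 125/6.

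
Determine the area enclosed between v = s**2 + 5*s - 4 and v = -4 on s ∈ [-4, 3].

The difference (s**2 + 5*s - 4) - (-4) = s**2 + 5*s changes sign at s = 0 inside [-4, 3], so split the integral there.
∫[-4,0] (s**2 + 5*s) ds = -56/3; the area of that piece is 56/3.
∫[0,3] (s**2 + 5*s) ds = 63/2.
Total area = 56/3 + 63/2 = 301/6.

301/6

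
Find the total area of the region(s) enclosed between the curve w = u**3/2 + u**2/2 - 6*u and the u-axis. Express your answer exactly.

937/24

The curve meets the u-axis where u**3/2 + u**2/2 - 6*u = 0, i.e. u*(u - 3)*(u + 4)/2 = 0, at u = -4, 0, 3.
On [-4, 0] the curve lies above the axis; ∫[-4,0] (u**3/2 + u**2/2 - 6*u) du = 80/3, giving area 80/3.
On [0, 3] the curve lies below the axis; ∫[0,3] (u**3/2 + u**2/2 - 6*u) du = -99/8, giving area 99/8.
Total area = 80/3 + 99/8 = 937/24.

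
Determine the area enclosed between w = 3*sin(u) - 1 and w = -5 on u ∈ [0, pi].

6 + 4*pi

On [0, pi], (3*sin(u) - 1) - (-5) = 3*sin(u) + 4 is ≥ 0 throughout, so the area is a single integral of |3*sin(u) + 4|.
∫[0,pi] (3*sin(u) + 4) du = 6 + 4*pi.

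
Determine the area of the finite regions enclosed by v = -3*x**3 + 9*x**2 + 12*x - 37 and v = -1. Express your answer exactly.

393/4

Set the curves equal: -3*x**3 + 9*x**2 + 12*x - 37 = -1, so -3*x**3 + 9*x**2 + 12*x - 36 = 0, which factors as -3*(x - 3)*(x - 2)*(x + 2) = 0. The curves meet at x = -2, 2, 3.
On [-2, 2], v = -1 is on top; that piece has area ∫[-2,2] (-(-3*x**3 + 9*x**2 + 12*x - 36)) dx = 96.
On [2, 3], v = -3*x**3 + 9*x**2 + 12*x - 37 is on top; that piece has area ∫[2,3] (-3*x**3 + 9*x**2 + 12*x - 36) dx = 9/4.
Total enclosed area = 96 + 9/4 = 393/4.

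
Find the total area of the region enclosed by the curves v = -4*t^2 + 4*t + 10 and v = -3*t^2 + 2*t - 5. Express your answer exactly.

Set the curves equal: -4*t^2 + 4*t + 10 = -3*t^2 + 2*t - 5, so -t^2 + 2*t + 15 = 0, which factors as -(t - 5)*(t + 3) = 0. The curves meet at t = -3, 5.
On [-3, 5], v = -4*t^2 + 4*t + 10 is on top; that piece has area ∫[-3,5] (-t^2 + 2*t + 15) dt = 256/3.

256/3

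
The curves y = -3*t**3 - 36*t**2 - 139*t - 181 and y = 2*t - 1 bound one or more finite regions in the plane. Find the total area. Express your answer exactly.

Set the curves equal: -3*t**3 - 36*t**2 - 139*t - 181 = 2*t - 1, so -3*t**3 - 36*t**2 - 141*t - 180 = 0, which factors as -3*(t + 3)*(t + 4)*(t + 5) = 0. The curves meet at t = -5, -4, -3.
On [-5, -4], y = 2*t - 1 is on top; that piece has area ∫[-5,-4] (-(-3*t**3 - 36*t**2 - 141*t - 180)) dt = 3/4.
On [-4, -3], y = -3*t**3 - 36*t**2 - 139*t - 181 is on top; that piece has area ∫[-4,-3] (-3*t**3 - 36*t**2 - 141*t - 180) dt = 3/4.
Total enclosed area = 3/4 + 3/4 = 3/2.

3/2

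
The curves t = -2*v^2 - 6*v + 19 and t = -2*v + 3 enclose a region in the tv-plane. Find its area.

72

Both boundary curves give t as a function of v, so integrate with respect to v. Setting them equal: -2*v^2 - 4*v + 16 = 0, i.e. -2*(v - 2)*(v + 4) = 0, so they meet at v = -4, 2.
For v in [-4, 2], t = -2*v^2 - 6*v + 19 is on the right; area = ∫[-4,2] (-2*v^2 - 4*v + 16) dv = 72.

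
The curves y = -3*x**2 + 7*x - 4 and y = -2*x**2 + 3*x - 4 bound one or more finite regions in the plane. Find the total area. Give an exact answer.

32/3

Set the curves equal: -3*x**2 + 7*x - 4 = -2*x**2 + 3*x - 4, so -x**2 + 4*x = 0, which factors as -x*(x - 4) = 0. The curves meet at x = 0, 4.
On [0, 4], y = -3*x**2 + 7*x - 4 is on top; that piece has area ∫[0,4] (-x**2 + 4*x) dx = 32/3.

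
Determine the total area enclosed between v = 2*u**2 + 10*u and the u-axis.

The curve meets the u-axis where 2*u**2 + 10*u = 0, i.e. 2*u*(u + 5) = 0, at u = -5, 0.
On [-5, 0] the curve lies below the axis; ∫[-5,0] (2*u**2 + 10*u) du = -125/3, giving area 125/3.

125/3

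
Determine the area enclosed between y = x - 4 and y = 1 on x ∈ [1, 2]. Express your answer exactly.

On [1, 2], (x - 4) - (1) = x - 5 is ≤ 0 throughout, so the area is a single integral of |x - 5|.
∫[1,2] (x - 5) dx = -7/2; the area of that piece is 7/2.

7/2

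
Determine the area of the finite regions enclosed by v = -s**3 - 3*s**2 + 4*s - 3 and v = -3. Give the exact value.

Set the curves equal: -s**3 - 3*s**2 + 4*s - 3 = -3, so -s**3 - 3*s**2 + 4*s = 0, which factors as -s*(s - 1)*(s + 4) = 0. The curves meet at s = -4, 0, 1.
On [-4, 0], v = -3 is on top; that piece has area ∫[-4,0] (-(-s**3 - 3*s**2 + 4*s)) ds = 32.
On [0, 1], v = -s**3 - 3*s**2 + 4*s - 3 is on top; that piece has area ∫[0,1] (-s**3 - 3*s**2 + 4*s) ds = 3/4.
Total enclosed area = 32 + 3/4 = 131/4.

131/4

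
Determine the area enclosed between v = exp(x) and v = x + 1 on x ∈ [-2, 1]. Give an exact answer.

-3/2 - exp(-2) + exp(1)

On [-2, 1], (exp(x)) - (x + 1) = -x + exp(x) - 1 is ≥ 0 throughout, so the area is a single integral of |-x + exp(x) - 1|.
∫[-2,1] (-x + exp(x) - 1) dx = -3/2 - exp(-2) + exp(1).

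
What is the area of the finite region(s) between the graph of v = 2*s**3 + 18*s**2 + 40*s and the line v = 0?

131/2

The curve meets the s-axis where 2*s**3 + 18*s**2 + 40*s = 0, i.e. 2*s*(s + 4)*(s + 5) = 0, at s = -5, -4, 0.
On [-5, -4] the curve lies above the axis; ∫[-5,-4] (2*s**3 + 18*s**2 + 40*s) ds = 3/2, giving area 3/2.
On [-4, 0] the curve lies below the axis; ∫[-4,0] (2*s**3 + 18*s**2 + 40*s) ds = -64, giving area 64.
Total area = 3/2 + 64 = 131/2.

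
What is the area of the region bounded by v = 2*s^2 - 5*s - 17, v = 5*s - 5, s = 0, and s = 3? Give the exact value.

63

On [0, 3], (2*s^2 - 5*s - 17) - (5*s - 5) = 2*s^2 - 10*s - 12 is ≤ 0 throughout, so the area is a single integral of |2*s^2 - 10*s - 12|.
∫[0,3] (2*s^2 - 10*s - 12) ds = -63; the area of that piece is 63.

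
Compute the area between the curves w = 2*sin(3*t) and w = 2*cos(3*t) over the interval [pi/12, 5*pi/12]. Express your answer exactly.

4*sqrt(2)/3

On [pi/12, 5*pi/12], (2*sin(3*t)) - (2*cos(3*t)) = 2*sin(3*t) - 2*cos(3*t) is ≥ 0 throughout, so the area is a single integral of |2*sin(3*t) - 2*cos(3*t)|.
∫[pi/12,5*pi/12] (2*sin(3*t) - 2*cos(3*t)) dt = 4*sqrt(2)/3.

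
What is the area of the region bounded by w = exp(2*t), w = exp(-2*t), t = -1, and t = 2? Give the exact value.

-2 + exp(-4)/2 + exp(-2)/2 + exp(2)/2 + exp(4)/2

The difference (exp(2*t)) - (exp(-2*t)) = exp(2*t) - exp(-2*t) changes sign at t = 0 inside [-1, 2], so split the integral there.
∫[-1,0] (exp(2*t) - exp(-2*t)) dt = -exp(2)/2 - exp(-2)/2 + 1; the area of that piece is -1 + exp(-2)/2 + exp(2)/2.
∫[0,2] (exp(2*t) - exp(-2*t)) dt = -1 + exp(-4)/2 + exp(4)/2.
Total area = (-1 + exp(-2)/2 + exp(2)/2) + (-1 + exp(-4)/2 + exp(4)/2) = -2 + exp(-4)/2 + exp(-2)/2 + exp(2)/2 + exp(4)/2.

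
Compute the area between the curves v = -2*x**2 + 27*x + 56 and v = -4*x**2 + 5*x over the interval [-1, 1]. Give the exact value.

On [-1, 1], (-2*x**2 + 27*x + 56) - (-4*x**2 + 5*x) = 2*x**2 + 22*x + 56 is ≥ 0 throughout, so the area is a single integral of |2*x**2 + 22*x + 56|.
∫[-1,1] (2*x**2 + 22*x + 56) dx = 340/3.

340/3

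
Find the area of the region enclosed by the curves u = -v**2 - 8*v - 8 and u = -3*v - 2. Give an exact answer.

Both boundary curves give u as a function of v, so integrate with respect to v. Setting them equal: -v**2 - 5*v - 6 = 0, i.e. -(v + 2)*(v + 3) = 0, so they meet at v = -3, -2.
For v in [-3, -2], u = -v**2 - 8*v - 8 is on the right; area = ∫[-3,-2] (-v**2 - 5*v - 6) dv = 1/6.

1/6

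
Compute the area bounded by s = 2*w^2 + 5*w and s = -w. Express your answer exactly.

9

Both boundary curves give s as a function of w, so integrate with respect to w. Setting them equal: 2*w^2 + 6*w = 0, i.e. 2*w*(w + 3) = 0, so they meet at w = -3, 0.
For w in [-3, 0], s = 2*w^2 + 5*w is on the left; area = ∫[-3,0] (-(2*w^2 + 6*w)) dw = 9.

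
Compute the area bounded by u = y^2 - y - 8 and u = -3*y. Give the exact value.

36

Both boundary curves give u as a function of y, so integrate with respect to y. Setting them equal: y^2 + 2*y - 8 = 0, i.e. (y - 2)*(y + 4) = 0, so they meet at y = -4, 2.
For y in [-4, 2], u = y^2 - y - 8 is on the left; area = ∫[-4,2] (-(y^2 + 2*y - 8)) dy = 36.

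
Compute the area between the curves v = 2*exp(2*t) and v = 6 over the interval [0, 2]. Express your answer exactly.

The difference (2*exp(2*t)) - (6) = 2*exp(2*t) - 6 changes sign at t = log(3)/2 inside [0, 2], so split the integral there.
∫[0,log(3)/2] (2*exp(2*t) - 6) dt = 2 - log(27); the area of that piece is -2 + log(27).
∫[log(3)/2,2] (2*exp(2*t) - 6) dt = -15 + 3*log(3) + exp(4).
Total area = (-2 + log(27)) + (-15 + 3*log(3) + exp(4)) = -17 + 6*log(3) + exp(4).

-17 + 6*log(3) + exp(4)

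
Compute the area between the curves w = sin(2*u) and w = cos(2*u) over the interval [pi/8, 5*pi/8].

sqrt(2)

On [pi/8, 5*pi/8], (sin(2*u)) - (cos(2*u)) = sin(2*u) - cos(2*u) is ≥ 0 throughout, so the area is a single integral of |sin(2*u) - cos(2*u)|.
∫[pi/8,5*pi/8] (sin(2*u) - cos(2*u)) du = sqrt(2).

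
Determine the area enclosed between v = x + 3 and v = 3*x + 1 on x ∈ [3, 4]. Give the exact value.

On [3, 4], (x + 3) - (3*x + 1) = -2*x + 2 is ≤ 0 throughout, so the area is a single integral of |-2*x + 2|.
∫[3,4] (-2*x + 2) dx = -5; the area of that piece is 5.

5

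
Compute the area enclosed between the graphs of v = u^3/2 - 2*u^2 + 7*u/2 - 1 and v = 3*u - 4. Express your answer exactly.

Set the curves equal: u^3/2 - 2*u^2 + 7*u/2 - 1 = 3*u - 4, so u^3/2 - 2*u^2 + u/2 + 3 = 0, which factors as (u - 3)*(u - 2)*(u + 1)/2 = 0. The curves meet at u = -1, 2, 3.
On [-1, 2], v = u^3/2 - 2*u^2 + 7*u/2 - 1 is on top; that piece has area ∫[-1,2] (u^3/2 - 2*u^2 + u/2 + 3) du = 45/8.
On [2, 3], v = 3*u - 4 is on top; that piece has area ∫[2,3] (-(u^3/2 - 2*u^2 + u/2 + 3)) du = 7/24.
Total enclosed area = 45/8 + 7/24 = 71/12.

71/12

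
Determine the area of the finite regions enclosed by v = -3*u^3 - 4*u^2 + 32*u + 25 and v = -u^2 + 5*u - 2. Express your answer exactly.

Set the curves equal: -3*u^3 - 4*u^2 + 32*u + 25 = -u^2 + 5*u - 2, so -3*u^3 - 3*u^2 + 27*u + 27 = 0, which factors as -3*(u - 3)*(u + 1)*(u + 3) = 0. The curves meet at u = -3, -1, 3.
On [-3, -1], v = -u^2 + 5*u - 2 is on top; that piece has area ∫[-3,-1] (-(-3*u^3 - 3*u^2 + 27*u + 27)) du = 20.
On [-1, 3], v = -3*u^3 - 4*u^2 + 32*u + 25 is on top; that piece has area ∫[-1,3] (-3*u^3 - 3*u^2 + 27*u + 27) du = 128.
Total enclosed area = 20 + 128 = 148.

148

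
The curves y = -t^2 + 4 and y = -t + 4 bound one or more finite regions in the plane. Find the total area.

Set the curves equal: -t^2 + 4 = -t + 4, so -t^2 + t = 0, which factors as -t*(t - 1) = 0. The curves meet at t = 0, 1.
On [0, 1], y = -t^2 + 4 is on top; that piece has area ∫[0,1] (-t^2 + t) dt = 1/6.

1/6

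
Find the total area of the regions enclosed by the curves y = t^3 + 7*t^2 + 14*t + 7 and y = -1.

Set the curves equal: t^3 + 7*t^2 + 14*t + 7 = -1, so t^3 + 7*t^2 + 14*t + 8 = 0, which factors as (t + 1)*(t + 2)*(t + 4) = 0. The curves meet at t = -4, -2, -1.
On [-4, -2], y = t^3 + 7*t^2 + 14*t + 7 is on top; that piece has area ∫[-4,-2] (t^3 + 7*t^2 + 14*t + 8) dt = 8/3.
On [-2, -1], y = -1 is on top; that piece has area ∫[-2,-1] (-(t^3 + 7*t^2 + 14*t + 8)) dt = 5/12.
Total enclosed area = 8/3 + 5/12 = 37/12.

37/12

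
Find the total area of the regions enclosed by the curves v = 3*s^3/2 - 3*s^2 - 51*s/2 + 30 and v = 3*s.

2521/8

Set the curves equal: 3*s^3/2 - 3*s^2 - 51*s/2 + 30 = 3*s, so 3*s^3/2 - 3*s^2 - 57*s/2 + 30 = 0, which factors as 3*(s - 5)*(s - 1)*(s + 4)/2 = 0. The curves meet at s = -4, 1, 5.
On [-4, 1], v = 3*s^3/2 - 3*s^2 - 51*s/2 + 30 is on top; that piece has area ∫[-4,1] (3*s^3/2 - 3*s^2 - 57*s/2 + 30) ds = 1625/8.
On [1, 5], v = 3*s is on top; that piece has area ∫[1,5] (-(3*s^3/2 - 3*s^2 - 57*s/2 + 30)) ds = 112.
Total enclosed area = 1625/8 + 112 = 2521/8.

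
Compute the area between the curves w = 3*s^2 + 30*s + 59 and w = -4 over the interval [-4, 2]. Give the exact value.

The difference (3*s^2 + 30*s + 59) - (-4) = 3*s^2 + 30*s + 63 changes sign at s = -3 inside [-4, 2], so split the integral there.
∫[-4,-3] (3*s^2 + 30*s + 63) ds = -5; the area of that piece is 5.
∫[-3,2] (3*s^2 + 30*s + 63) ds = 275.
Total area = 5 + 275 = 280.

280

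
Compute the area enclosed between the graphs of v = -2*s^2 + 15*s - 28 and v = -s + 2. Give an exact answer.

Set the curves equal: -2*s^2 + 15*s - 28 = -s + 2, so -2*s^2 + 16*s - 30 = 0, which factors as -2*(s - 5)*(s - 3) = 0. The curves meet at s = 3, 5.
On [3, 5], v = -2*s^2 + 15*s - 28 is on top; that piece has area ∫[3,5] (-2*s^2 + 16*s - 30) ds = 8/3.

8/3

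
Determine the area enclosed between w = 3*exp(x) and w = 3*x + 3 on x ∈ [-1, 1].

-6 - 3*exp(-1) + 3*exp(1)

On [-1, 1], (3*exp(x)) - (3*x + 3) = -3*x + 3*exp(x) - 3 is ≥ 0 throughout, so the area is a single integral of |-3*x + 3*exp(x) - 3|.
∫[-1,1] (-3*x + 3*exp(x) - 3) dx = -6 - 3*exp(-1) + 3*exp(1).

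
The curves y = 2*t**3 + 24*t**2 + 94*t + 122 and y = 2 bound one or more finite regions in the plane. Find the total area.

Set the curves equal: 2*t**3 + 24*t**2 + 94*t + 122 = 2, so 2*t**3 + 24*t**2 + 94*t + 120 = 0, which factors as 2*(t + 3)*(t + 4)*(t + 5) = 0. The curves meet at t = -5, -4, -3.
On [-5, -4], y = 2*t**3 + 24*t**2 + 94*t + 122 is on top; that piece has area ∫[-5,-4] (2*t**3 + 24*t**2 + 94*t + 120) dt = 1/2.
On [-4, -3], y = 2 is on top; that piece has area ∫[-4,-3] (-(2*t**3 + 24*t**2 + 94*t + 120)) dt = 1/2.
Total enclosed area = 1/2 + 1/2 = 1.

1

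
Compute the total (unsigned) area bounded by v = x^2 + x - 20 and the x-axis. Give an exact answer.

243/2

The curve meets the x-axis where x^2 + x - 20 = 0, i.e. (x - 4)*(x + 5) = 0, at x = -5, 4.
On [-5, 4] the curve lies below the axis; ∫[-5,4] (x^2 + x - 20) dx = -243/2, giving area 243/2.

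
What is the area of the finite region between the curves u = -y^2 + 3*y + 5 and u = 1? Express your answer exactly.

125/6

Both boundary curves give u as a function of y, so integrate with respect to y. Setting them equal: -y^2 + 3*y + 4 = 0, i.e. -(y - 4)*(y + 1) = 0, so they meet at y = -1, 4.
For y in [-1, 4], u = -y^2 + 3*y + 5 is on the right; area = ∫[-1,4] (-y^2 + 3*y + 4) dy = 125/6.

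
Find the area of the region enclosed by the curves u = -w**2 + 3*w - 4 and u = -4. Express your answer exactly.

Both boundary curves give u as a function of w, so integrate with respect to w. Setting them equal: -w**2 + 3*w = 0, i.e. -w*(w - 3) = 0, so they meet at w = 0, 3.
For w in [0, 3], u = -w**2 + 3*w - 4 is on the right; area = ∫[0,3] (-w**2 + 3*w) dw = 9/2.

9/2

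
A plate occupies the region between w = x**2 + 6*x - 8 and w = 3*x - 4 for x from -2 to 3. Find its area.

157/6

The difference (x**2 + 6*x - 8) - (3*x - 4) = x**2 + 3*x - 4 changes sign at x = 1 inside [-2, 3], so split the integral there.
∫[-2,1] (x**2 + 3*x - 4) dx = -27/2; the area of that piece is 27/2.
∫[1,3] (x**2 + 3*x - 4) dx = 38/3.
Total area = 27/2 + 38/3 = 157/6.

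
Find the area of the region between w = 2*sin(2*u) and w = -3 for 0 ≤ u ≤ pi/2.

2 + 3*pi/2

On [0, pi/2], (2*sin(2*u)) - (-3) = 2*sin(2*u) + 3 is ≥ 0 throughout, so the area is a single integral of |2*sin(2*u) + 3|.
∫[0,pi/2] (2*sin(2*u) + 3) du = 2 + 3*pi/2.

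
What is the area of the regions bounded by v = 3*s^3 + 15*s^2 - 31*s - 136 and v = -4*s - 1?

Set the curves equal: 3*s^3 + 15*s^2 - 31*s - 136 = -4*s - 1, so 3*s^3 + 15*s^2 - 27*s - 135 = 0, which factors as 3*(s - 3)*(s + 3)*(s + 5) = 0. The curves meet at s = -5, -3, 3.
On [-5, -3], v = 3*s^3 + 15*s^2 - 31*s - 136 is on top; that piece has area ∫[-5,-3] (3*s^3 + 15*s^2 - 27*s - 135) ds = 28.
On [-3, 3], v = -4*s - 1 is on top; that piece has area ∫[-3,3] (-(3*s^3 + 15*s^2 - 27*s - 135)) ds = 540.
Total enclosed area = 28 + 540 = 568.

568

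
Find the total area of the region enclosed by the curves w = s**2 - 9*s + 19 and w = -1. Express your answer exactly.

1/6

Set the curves equal: s**2 - 9*s + 19 = -1, so s**2 - 9*s + 20 = 0, which factors as (s - 5)*(s - 4) = 0. The curves meet at s = 4, 5.
On [4, 5], w = -1 is on top; that piece has area ∫[4,5] (-(s**2 - 9*s + 20)) ds = 1/6.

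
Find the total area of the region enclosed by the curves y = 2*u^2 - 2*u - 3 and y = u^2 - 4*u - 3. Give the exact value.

4/3

Set the curves equal: 2*u^2 - 2*u - 3 = u^2 - 4*u - 3, so u^2 + 2*u = 0, which factors as u*(u + 2) = 0. The curves meet at u = -2, 0.
On [-2, 0], y = u^2 - 4*u - 3 is on top; that piece has area ∫[-2,0] (-(u^2 + 2*u)) du = 4/3.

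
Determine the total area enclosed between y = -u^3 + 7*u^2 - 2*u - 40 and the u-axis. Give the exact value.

The curve meets the u-axis where -u^3 + 7*u^2 - 2*u - 40 = 0, i.e. -(u - 5)*(u - 4)*(u + 2) = 0, at u = -2, 4, 5.
On [-2, 4] the curve lies below the axis; ∫[-2,4] (-u^3 + 7*u^2 - 2*u - 40) du = -144, giving area 144.
On [4, 5] the curve lies above the axis; ∫[4,5] (-u^3 + 7*u^2 - 2*u - 40) du = 13/12, giving area 13/12.
Total area = 144 + 13/12 = 1741/12.

1741/12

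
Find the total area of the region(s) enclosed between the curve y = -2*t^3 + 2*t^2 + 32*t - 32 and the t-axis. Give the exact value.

863/3

The curve meets the t-axis where -2*t^3 + 2*t^2 + 32*t - 32 = 0, i.e. -2*(t - 4)*(t - 1)*(t + 4) = 0, at t = -4, 1, 4.
On [-4, 1] the curve lies below the axis; ∫[-4,1] (-2*t^3 + 2*t^2 + 32*t - 32) dt = -1375/6, giving area 1375/6.
On [1, 4] the curve lies above the axis; ∫[1,4] (-2*t^3 + 2*t^2 + 32*t - 32) dt = 117/2, giving area 117/2.
Total area = 1375/6 + 117/2 = 863/3.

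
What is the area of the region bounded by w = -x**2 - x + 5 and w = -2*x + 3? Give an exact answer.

9/2

Set the curves equal: -x**2 - x + 5 = -2*x + 3, so -x**2 + x + 2 = 0, which factors as -(x - 2)*(x + 1) = 0. The curves meet at x = -1, 2.
On [-1, 2], w = -x**2 - x + 5 is on top; that piece has area ∫[-1,2] (-x**2 + x + 2) dx = 9/2.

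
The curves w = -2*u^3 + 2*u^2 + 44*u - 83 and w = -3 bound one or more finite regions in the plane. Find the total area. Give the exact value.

3901/6

Set the curves equal: -2*u^3 + 2*u^2 + 44*u - 83 = -3, so -2*u^3 + 2*u^2 + 44*u - 80 = 0, which factors as -2*(u - 4)*(u - 2)*(u + 5) = 0. The curves meet at u = -5, 2, 4.
On [-5, 2], w = -3 is on top; that piece has area ∫[-5,2] (-(-2*u^3 + 2*u^2 + 44*u - 80)) du = 3773/6.
On [2, 4], w = -2*u^3 + 2*u^2 + 44*u - 83 is on top; that piece has area ∫[2,4] (-2*u^3 + 2*u^2 + 44*u - 80) du = 64/3.
Total enclosed area = 3773/6 + 64/3 = 3901/6.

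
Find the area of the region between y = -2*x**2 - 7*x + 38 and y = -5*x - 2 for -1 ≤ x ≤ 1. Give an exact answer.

On [-1, 1], (-2*x**2 - 7*x + 38) - (-5*x - 2) = -2*x**2 - 2*x + 40 is ≥ 0 throughout, so the area is a single integral of |-2*x**2 - 2*x + 40|.
∫[-1,1] (-2*x**2 - 2*x + 40) dx = 236/3.

236/3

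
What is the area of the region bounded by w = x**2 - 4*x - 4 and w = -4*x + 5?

36

Set the curves equal: x**2 - 4*x - 4 = -4*x + 5, so x**2 - 9 = 0, which factors as (x - 3)*(x + 3) = 0. The curves meet at x = -3, 3.
On [-3, 3], w = -4*x + 5 is on top; that piece has area ∫[-3,3] (-(x**2 - 9)) dx = 36.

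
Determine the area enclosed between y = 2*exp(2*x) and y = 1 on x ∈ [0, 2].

-3 + exp(4)

On [0, 2], (2*exp(2*x)) - (1) = 2*exp(2*x) - 1 is ≥ 0 throughout, so the area is a single integral of |2*exp(2*x) - 1|.
∫[0,2] (2*exp(2*x) - 1) dx = -3 + exp(4).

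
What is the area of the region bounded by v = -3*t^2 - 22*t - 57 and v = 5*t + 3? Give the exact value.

1/2

Set the curves equal: -3*t^2 - 22*t - 57 = 5*t + 3, so -3*t^2 - 27*t - 60 = 0, which factors as -3*(t + 4)*(t + 5) = 0. The curves meet at t = -5, -4.
On [-5, -4], v = -3*t^2 - 22*t - 57 is on top; that piece has area ∫[-5,-4] (-3*t^2 - 27*t - 60) dt = 1/2.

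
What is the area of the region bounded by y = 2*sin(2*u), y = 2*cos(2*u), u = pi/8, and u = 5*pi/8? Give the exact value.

2*sqrt(2)

On [pi/8, 5*pi/8], (2*sin(2*u)) - (2*cos(2*u)) = 2*sin(2*u) - 2*cos(2*u) is ≥ 0 throughout, so the area is a single integral of |2*sin(2*u) - 2*cos(2*u)|.
∫[pi/8,5*pi/8] (2*sin(2*u) - 2*cos(2*u)) du = 2*sqrt(2).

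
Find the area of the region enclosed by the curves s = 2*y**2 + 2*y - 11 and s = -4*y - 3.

125/3

Both boundary curves give s as a function of y, so integrate with respect to y. Setting them equal: 2*y**2 + 6*y - 8 = 0, i.e. 2*(y - 1)*(y + 4) = 0, so they meet at y = -4, 1.
For y in [-4, 1], s = 2*y**2 + 2*y - 11 is on the left; area = ∫[-4,1] (-(2*y**2 + 6*y - 8)) dy = 125/3.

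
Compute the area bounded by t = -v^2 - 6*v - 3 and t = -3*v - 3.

9/2

Both boundary curves give t as a function of v, so integrate with respect to v. Setting them equal: -v^2 - 3*v = 0, i.e. -v*(v + 3) = 0, so they meet at v = -3, 0.
For v in [-3, 0], t = -v^2 - 6*v - 3 is on the right; area = ∫[-3,0] (-v^2 - 3*v) dv = 9/2.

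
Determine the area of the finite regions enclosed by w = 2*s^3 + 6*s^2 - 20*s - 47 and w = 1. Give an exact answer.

407/2

Set the curves equal: 2*s^3 + 6*s^2 - 20*s - 47 = 1, so 2*s^3 + 6*s^2 - 20*s - 48 = 0, which factors as 2*(s - 3)*(s + 2)*(s + 4) = 0. The curves meet at s = -4, -2, 3.
On [-4, -2], w = 2*s^3 + 6*s^2 - 20*s - 47 is on top; that piece has area ∫[-4,-2] (2*s^3 + 6*s^2 - 20*s - 48) ds = 16.
On [-2, 3], w = 1 is on top; that piece has area ∫[-2,3] (-(2*s^3 + 6*s^2 - 20*s - 48)) ds = 375/2.
Total enclosed area = 16 + 375/2 = 407/2.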